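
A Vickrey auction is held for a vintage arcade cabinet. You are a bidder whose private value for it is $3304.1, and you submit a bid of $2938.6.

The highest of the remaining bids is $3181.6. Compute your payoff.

Your bid $2938.6 is below the highest competing bid $3181.6, so you lose.
A losing bidder pays nothing and receives nothing: payoff = $0.

$0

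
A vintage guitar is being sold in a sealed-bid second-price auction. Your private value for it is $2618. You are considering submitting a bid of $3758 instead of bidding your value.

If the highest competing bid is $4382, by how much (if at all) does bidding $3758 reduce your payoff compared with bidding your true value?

$0

Bidding your value $2618: you lose (since $2618 < $4382). Payoff $0.
Bidding $3758: you lose. Payoff $0.
Difference = $0 − $0 = $0; both bids lead to the same outcome because the competing bid is above both your value and your alternative bid.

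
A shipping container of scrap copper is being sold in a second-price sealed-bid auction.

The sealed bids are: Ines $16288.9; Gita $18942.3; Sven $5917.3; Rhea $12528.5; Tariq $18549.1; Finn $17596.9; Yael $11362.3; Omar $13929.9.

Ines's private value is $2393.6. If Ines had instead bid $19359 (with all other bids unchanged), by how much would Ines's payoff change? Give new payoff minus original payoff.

−$16548.7

The highest bid among the other bidders is $18942.3; Ines's bid doesn't change that.
Original bid $16288.9: Ines is not highest (top rival bid is $18942.3); payoff $0.
Alternative bid $19359: Ines is highest, pays the top rival bid $18942.3; payoff $2393.6 − $18942.3 = −$16548.7.
Change in payoff = −$16548.7 − ($0) = −$16548.7.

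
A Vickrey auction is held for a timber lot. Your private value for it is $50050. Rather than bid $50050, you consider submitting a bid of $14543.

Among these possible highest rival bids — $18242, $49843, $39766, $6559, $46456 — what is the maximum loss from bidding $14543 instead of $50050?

$18242: truthful gives $31808, deviation gives $0 → loss $31808.
$49843: truthful gives $207, deviation gives $0 → loss $207.
$39766: truthful gives $10284, deviation gives $0 → loss $10284.
$6559: same outcome either way → loss $0.
$46456: truthful gives $3594, deviation gives $0 → loss $3594.
Maximum loss: $31808.

$31808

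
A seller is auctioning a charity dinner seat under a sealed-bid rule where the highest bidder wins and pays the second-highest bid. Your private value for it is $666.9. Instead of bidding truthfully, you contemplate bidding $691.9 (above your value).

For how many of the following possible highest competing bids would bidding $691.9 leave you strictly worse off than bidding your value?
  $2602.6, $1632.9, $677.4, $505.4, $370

1

The deviation hurts exactly when the highest competing bid lies strictly between $666.9 and $691.9 — overbidding then wins at a price above your value.
$2602.6: above both → same outcome either way.
$1632.9: above both → same outcome either way.
$677.4: inside the interval → strictly worse (loss $10.5).
$505.4: below both → same outcome either way.
$370: below both → same outcome either way.
Count: 1.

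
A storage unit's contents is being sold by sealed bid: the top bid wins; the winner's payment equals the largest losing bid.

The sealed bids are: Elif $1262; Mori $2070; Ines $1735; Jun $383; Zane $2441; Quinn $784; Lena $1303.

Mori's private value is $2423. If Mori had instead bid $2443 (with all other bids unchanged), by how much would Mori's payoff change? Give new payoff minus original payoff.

−$18

The highest bid among the other bidders is $2441; Mori's bid doesn't change that.
Original bid $2070: Mori is not highest (top rival bid is $2441); payoff $0.
Alternative bid $2443: Mori is highest, pays the top rival bid $2441; payoff $2423 − $2441 = −$18.
Change in payoff = −$18 − ($0) = −$18.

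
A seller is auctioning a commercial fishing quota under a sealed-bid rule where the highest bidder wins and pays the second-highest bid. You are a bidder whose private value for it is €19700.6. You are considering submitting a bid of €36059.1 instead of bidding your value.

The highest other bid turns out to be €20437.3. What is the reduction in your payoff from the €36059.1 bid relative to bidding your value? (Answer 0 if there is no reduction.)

€736.7

Bidding your value €19700.6: you lose (since €19700.6 < €20437.3). Payoff €0.
Bidding €36059.1: you win and pay €20437.3. Payoff €19700.6 − €20437.3 = −€736.7.
The competing bid €20437.3 lies between your value and your inflated bid, so overbidding wins an item priced above your value.
Loss from deviating = €0 − (−€736.7) = €736.7.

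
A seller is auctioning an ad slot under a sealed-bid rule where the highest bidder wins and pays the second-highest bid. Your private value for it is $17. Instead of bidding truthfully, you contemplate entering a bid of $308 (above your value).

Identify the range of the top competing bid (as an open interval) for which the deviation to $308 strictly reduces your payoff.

($17, $308)

If the competing bid is below $17, both bids win at the same price — no difference.
If it is above $308, both bids lose — no difference.
If it lies strictly between $17 and $308, bidding your value loses (payoff 0) while bidding $308 wins at a price above your value (payoff negative).
So the deviation strictly hurts on the open interval ($17, $308).
Because the price is fixed by the runner-up's bid, deviating from your value can only change a good outcome into a bad one — never the reverse.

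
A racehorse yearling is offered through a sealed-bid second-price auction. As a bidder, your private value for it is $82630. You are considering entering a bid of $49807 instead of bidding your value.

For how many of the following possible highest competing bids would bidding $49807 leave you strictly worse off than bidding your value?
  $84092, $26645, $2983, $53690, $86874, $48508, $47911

The deviation hurts exactly when the highest competing bid lies strictly between $49807 and $82630 — underbidding then forfeits a profitable win.
$84092: above both → same outcome either way.
$26645: below both → same outcome either way.
$2983: below both → same outcome either way.
$53690: inside the interval → strictly worse (loss $28940).
$86874: above both → same outcome either way.
$48508: below both → same outcome either way.
$47911: below both → same outcome either way.
Count: 1.

1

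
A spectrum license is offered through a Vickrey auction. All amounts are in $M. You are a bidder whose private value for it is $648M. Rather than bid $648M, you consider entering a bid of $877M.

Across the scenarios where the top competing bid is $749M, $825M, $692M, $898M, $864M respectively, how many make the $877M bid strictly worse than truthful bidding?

The deviation hurts exactly when the highest competing bid lies strictly between $648M and $877M — overbidding then wins at a price above your value.
$749M: inside the interval → strictly worse (loss $101M).
$825M: inside the interval → strictly worse (loss $177M).
$692M: inside the interval → strictly worse (loss $44M).
$898M: above both → same outcome either way.
$864M: inside the interval → strictly worse (loss $216M).
Count: 4.

4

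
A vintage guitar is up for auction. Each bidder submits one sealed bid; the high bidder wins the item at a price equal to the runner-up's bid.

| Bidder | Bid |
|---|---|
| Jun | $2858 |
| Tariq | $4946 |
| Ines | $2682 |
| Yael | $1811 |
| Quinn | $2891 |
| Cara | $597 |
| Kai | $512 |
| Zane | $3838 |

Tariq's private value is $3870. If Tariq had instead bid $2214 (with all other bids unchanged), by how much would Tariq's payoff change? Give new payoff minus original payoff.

The highest bid among the other bidders is $3838; Tariq's bid doesn't change that.
Original bid $4946: Tariq is highest, pays the top rival bid $3838; payoff $3870 − $3838 = $32.
Alternative bid $2214: Tariq is not highest (top rival bid is $3838); payoff $0.
Change in payoff = $0 − ($32) = −$32.

−$32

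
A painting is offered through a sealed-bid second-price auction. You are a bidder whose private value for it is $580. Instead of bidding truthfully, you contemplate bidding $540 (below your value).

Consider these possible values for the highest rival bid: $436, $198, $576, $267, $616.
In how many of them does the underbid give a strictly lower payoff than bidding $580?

The deviation hurts exactly when the highest competing bid lies strictly between $540 and $580 — underbidding then forfeits a profitable win.
$436: below both → same outcome either way.
$198: below both → same outcome either way.
$576: inside the interval → strictly worse (loss $4).
$267: below both → same outcome either way.
$616: above both → same outcome either way.
Count: 1.

1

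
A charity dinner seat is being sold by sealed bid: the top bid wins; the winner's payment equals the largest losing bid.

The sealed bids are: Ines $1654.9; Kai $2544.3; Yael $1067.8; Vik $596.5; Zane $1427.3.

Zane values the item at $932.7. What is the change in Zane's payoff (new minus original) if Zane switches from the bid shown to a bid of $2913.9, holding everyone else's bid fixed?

−$1611.6

The highest bid among the other bidders is $2544.3; Zane's bid doesn't change that.
Original bid $1427.3: Zane is not highest (top rival bid is $2544.3); payoff $0.
Alternative bid $2913.9: Zane is highest, pays the top rival bid $2544.3; payoff $932.7 − $2544.3 = −$1611.6.
Change in payoff = −$1611.6 − ($0) = −$1611.6.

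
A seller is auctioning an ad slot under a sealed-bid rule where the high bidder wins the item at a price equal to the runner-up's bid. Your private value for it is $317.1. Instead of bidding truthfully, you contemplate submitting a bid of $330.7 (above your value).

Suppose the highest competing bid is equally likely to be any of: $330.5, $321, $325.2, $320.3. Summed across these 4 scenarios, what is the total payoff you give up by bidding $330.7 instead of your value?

The deviation costs you only when the competing bid falls strictly between $317.1 and $330.7; elsewhere both bids give the same outcome.
$330.5: truthful payoff $0, deviation payoff −$13.4 → loss $13.4.
$321: truthful payoff $0, deviation payoff −$3.9 → loss $3.9.
$325.2: truthful payoff $0, deviation payoff −$8.1 → loss $8.1.
$320.3: truthful payoff $0, deviation payoff −$3.2 → loss $3.2.
Total loss = $13.4 + $3.9 + $8.1 + $3.2 = $28.6.

$28.6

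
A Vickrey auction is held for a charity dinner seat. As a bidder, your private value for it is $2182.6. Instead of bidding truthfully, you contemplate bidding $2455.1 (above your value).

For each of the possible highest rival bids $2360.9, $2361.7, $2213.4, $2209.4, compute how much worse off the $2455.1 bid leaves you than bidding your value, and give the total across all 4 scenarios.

$415

The deviation costs you only when the competing bid falls strictly between $2182.6 and $2455.1; elsewhere both bids give the same outcome.
$2360.9: truthful payoff $0, deviation payoff −$178.3 → loss $178.3.
$2361.7: truthful payoff $0, deviation payoff −$179.1 → loss $179.1.
$2213.4: truthful payoff $0, deviation payoff −$30.8 → loss $30.8.
$2209.4: truthful payoff $0, deviation payoff −$26.8 → loss $26.8.
Total loss = $178.3 + $179.1 + $30.8 + $26.8 = $415.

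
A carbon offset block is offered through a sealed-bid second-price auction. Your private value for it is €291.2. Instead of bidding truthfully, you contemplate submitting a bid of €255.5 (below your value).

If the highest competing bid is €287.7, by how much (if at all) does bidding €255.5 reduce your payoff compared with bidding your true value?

Bidding your value €291.2: you win (since €291.2 > €287.7) and pay €287.7. Payoff €3.5.
Bidding €255.5: you lose. Payoff €0.
The competing bid €287.7 lies between your shaded bid and your value, so underbidding forfeits an item you could have won at a profitable price.
Loss from deviating = €3.5 − (€0) = €3.5.

€3.5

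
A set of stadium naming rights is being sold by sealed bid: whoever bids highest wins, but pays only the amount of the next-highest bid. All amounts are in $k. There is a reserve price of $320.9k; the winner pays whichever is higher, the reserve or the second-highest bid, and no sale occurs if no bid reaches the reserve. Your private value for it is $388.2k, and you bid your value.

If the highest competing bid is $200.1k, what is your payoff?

Your bid $388.2k is the highest and exceeds the reserve.
Price = max(second-highest bid, reserve) = max($200.1k, $320.9k) = $320.9k.
Payoff = $388.2k − $320.9k = $67.3k.

$67.3k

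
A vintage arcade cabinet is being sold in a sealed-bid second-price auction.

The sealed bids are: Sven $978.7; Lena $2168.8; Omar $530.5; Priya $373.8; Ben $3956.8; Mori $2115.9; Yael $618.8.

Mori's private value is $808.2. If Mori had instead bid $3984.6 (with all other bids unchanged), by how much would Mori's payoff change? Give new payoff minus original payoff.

−$3148.6

The highest bid among the other bidders is $3956.8; Mori's bid doesn't change that.
Original bid $2115.9: Mori is not highest (top rival bid is $3956.8); payoff $0.
Alternative bid $3984.6: Mori is highest, pays the top rival bid $3956.8; payoff $808.2 − $3956.8 = −$3148.6.
Change in payoff = −$3148.6 − ($0) = −$3148.6.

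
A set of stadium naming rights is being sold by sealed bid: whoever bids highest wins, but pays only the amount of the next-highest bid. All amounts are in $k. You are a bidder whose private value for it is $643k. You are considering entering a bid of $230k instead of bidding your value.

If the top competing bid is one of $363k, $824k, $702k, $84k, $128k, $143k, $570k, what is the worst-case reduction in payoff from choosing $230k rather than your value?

$363k: truthful gives $280k, deviation gives $0k → loss $280k.
$824k: same outcome either way → loss $0k.
$702k: same outcome either way → loss $0k.
$84k: same outcome either way → loss $0k.
$128k: same outcome either way → loss $0k.
$143k: same outcome either way → loss $0k.
$570k: truthful gives $73k, deviation gives $0k → loss $73k.
Maximum loss: $280k.

$280k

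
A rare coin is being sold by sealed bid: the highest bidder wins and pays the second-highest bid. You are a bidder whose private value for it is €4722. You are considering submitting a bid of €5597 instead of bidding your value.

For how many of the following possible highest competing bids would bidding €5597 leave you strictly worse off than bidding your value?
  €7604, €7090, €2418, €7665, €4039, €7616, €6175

0

The deviation hurts exactly when the highest competing bid lies strictly between €4722 and €5597 — overbidding then wins at a price above your value.
€7604: above both → same outcome either way.
€7090: above both → same outcome either way.
€2418: below both → same outcome either way.
€7665: above both → same outcome either way.
€4039: below both → same outcome either way.
€7616: above both → same outcome either way.
€6175: above both → same outcome either way.
Count: 0.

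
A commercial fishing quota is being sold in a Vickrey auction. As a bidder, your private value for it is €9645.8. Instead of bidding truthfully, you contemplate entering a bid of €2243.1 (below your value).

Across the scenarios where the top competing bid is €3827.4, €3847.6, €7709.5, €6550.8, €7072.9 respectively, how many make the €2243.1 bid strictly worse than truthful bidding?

5

The deviation hurts exactly when the highest competing bid lies strictly between €2243.1 and €9645.8 — underbidding then forfeits a profitable win.
€3827.4: inside the interval → strictly worse (loss €5818.4).
€3847.6: inside the interval → strictly worse (loss €5798.2).
€7709.5: inside the interval → strictly worse (loss €1936.3).
€6550.8: inside the interval → strictly worse (loss €3095).
€7072.9: inside the interval → strictly worse (loss €2572.9).
Count: 5.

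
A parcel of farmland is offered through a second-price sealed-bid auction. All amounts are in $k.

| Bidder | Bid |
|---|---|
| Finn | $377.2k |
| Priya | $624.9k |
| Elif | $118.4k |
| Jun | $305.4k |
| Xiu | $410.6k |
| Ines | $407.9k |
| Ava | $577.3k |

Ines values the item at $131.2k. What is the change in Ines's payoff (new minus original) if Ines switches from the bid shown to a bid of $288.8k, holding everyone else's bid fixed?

The highest bid among the other bidders is $624.9k; Ines's bid doesn't change that.
Original bid $407.9k: Ines is not highest (top rival bid is $624.9k); payoff $0k.
Alternative bid $288.8k: Ines is not highest (top rival bid is $624.9k); payoff $0k.
Change in payoff = $0k − ($0k) = $0k.

$0k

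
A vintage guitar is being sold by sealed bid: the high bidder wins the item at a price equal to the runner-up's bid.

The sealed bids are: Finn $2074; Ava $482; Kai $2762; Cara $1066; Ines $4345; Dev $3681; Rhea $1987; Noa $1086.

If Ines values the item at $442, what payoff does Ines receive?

Highest bid: Ines at $4345, so Ines wins.
Second-highest bid: Dev at $3681 — that is the price the winner pays.
Ines's payoff = value − price = $442 − $3681 = −$3239.

−$3239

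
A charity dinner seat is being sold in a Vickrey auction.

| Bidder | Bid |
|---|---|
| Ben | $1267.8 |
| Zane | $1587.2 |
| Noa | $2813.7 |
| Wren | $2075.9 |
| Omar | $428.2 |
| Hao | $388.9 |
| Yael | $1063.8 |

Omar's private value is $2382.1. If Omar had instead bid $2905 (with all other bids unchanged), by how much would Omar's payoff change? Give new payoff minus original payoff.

The highest bid among the other bidders is $2813.7; Omar's bid doesn't change that.
Original bid $428.2: Omar is not highest (top rival bid is $2813.7); payoff $0.
Alternative bid $2905: Omar is highest, pays the top rival bid $2813.7; payoff $2382.1 − $2813.7 = −$431.6.
Change in payoff = −$431.6 − ($0) = −$431.6.

−$431.6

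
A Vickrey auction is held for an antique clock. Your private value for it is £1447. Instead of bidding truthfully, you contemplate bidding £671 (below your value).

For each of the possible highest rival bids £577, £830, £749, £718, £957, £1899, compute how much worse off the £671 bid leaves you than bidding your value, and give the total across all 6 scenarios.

£2534

The deviation costs you only when the competing bid falls strictly between £671 and £1447; elsewhere both bids give the same outcome.
£577: outcomes coincide → loss £0.
£830: truthful payoff £617, deviation payoff £0 → loss £617.
£749: truthful payoff £698, deviation payoff £0 → loss £698.
£718: truthful payoff £729, deviation payoff £0 → loss £729.
£957: truthful payoff £490, deviation payoff £0 → loss £490.
£1899: outcomes coincide → loss £0.
Total loss = £617 + £698 + £729 + £490 = £2534.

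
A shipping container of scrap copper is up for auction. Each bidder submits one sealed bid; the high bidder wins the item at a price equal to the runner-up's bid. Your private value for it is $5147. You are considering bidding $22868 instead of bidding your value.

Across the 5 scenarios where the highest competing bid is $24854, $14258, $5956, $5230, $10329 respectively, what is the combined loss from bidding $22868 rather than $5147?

$15185

The deviation costs you only when the competing bid falls strictly between $5147 and $22868; elsewhere both bids give the same outcome.
$24854: outcomes coincide → loss $0.
$14258: truthful payoff $0, deviation payoff −$9111 → loss $9111.
$5956: truthful payoff $0, deviation payoff −$809 → loss $809.
$5230: truthful payoff $0, deviation payoff −$83 → loss $83.
$10329: truthful payoff $0, deviation payoff −$5182 → loss $5182.
Total loss = $9111 + $809 + $83 + $5182 = $15185.
Because the price is fixed by the runner-up's bid, deviating from your value can only change a good outcome into a bad one — never the reverse.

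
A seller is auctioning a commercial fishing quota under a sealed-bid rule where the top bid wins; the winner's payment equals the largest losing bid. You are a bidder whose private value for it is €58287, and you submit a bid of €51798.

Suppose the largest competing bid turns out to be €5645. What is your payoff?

Your bid €51798 exceeds the highest competing bid €5645, so you win.
In a second-price auction the winner pays the second-highest bid, €5645.
Payoff = value − price = €58287 − €5645 = €52642.

€52642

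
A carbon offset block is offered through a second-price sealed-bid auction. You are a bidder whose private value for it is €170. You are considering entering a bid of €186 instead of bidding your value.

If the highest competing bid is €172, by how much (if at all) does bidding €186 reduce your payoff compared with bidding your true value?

Bidding your value €170: you lose (since €170 < €172). Payoff €0.
Bidding €186: you win and pay €172. Payoff €170 − €172 = −€2.
The competing bid €172 lies between your value and your inflated bid, so overbidding wins an item priced above your value.
Loss from deviating = €0 − (−€2) = €2.

€2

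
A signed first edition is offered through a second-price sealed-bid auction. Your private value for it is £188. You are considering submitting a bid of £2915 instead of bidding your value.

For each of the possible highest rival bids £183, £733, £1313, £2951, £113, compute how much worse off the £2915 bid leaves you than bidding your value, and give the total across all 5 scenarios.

£1670

The deviation costs you only when the competing bid falls strictly between £188 and £2915; elsewhere both bids give the same outcome.
£183: outcomes coincide → loss £0.
£733: truthful payoff £0, deviation payoff −£545 → loss £545.
£1313: truthful payoff £0, deviation payoff −£1125 → loss £1125.
£2951: outcomes coincide → loss £0.
£113: outcomes coincide → loss £0.
Total loss = £545 + £1125 = £1670.
Truthful bidding weakly dominates here: raising your bid can only win items priced above your value, and lowering it can only forfeit items priced below.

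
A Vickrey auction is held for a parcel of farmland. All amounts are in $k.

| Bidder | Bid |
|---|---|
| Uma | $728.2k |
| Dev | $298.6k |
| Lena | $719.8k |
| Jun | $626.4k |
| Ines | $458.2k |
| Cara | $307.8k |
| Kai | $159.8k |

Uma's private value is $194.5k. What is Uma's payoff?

−$525.3k

Highest bid: Uma at $728.2k, so Uma wins.
Second-highest bid: Lena at $719.8k — that is the price the winner pays.
Uma's payoff = value − price = $194.5k − $719.8k = −$525.3k.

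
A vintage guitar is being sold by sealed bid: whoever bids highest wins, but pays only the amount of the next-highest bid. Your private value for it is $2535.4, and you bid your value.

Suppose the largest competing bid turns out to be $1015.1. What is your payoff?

$1520.3

Your bid $2535.4 exceeds the highest competing bid $1015.1, so you win.
In a second-price auction the winner pays the second-highest bid, $1015.1.
Payoff = value − price = $2535.4 − $1015.1 = $1520.3.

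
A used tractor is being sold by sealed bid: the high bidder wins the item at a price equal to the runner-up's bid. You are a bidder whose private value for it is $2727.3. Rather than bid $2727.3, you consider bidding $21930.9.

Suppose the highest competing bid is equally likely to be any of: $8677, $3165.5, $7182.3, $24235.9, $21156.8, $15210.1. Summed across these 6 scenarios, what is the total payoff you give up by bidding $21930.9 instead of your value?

$41755.2

The deviation costs you only when the competing bid falls strictly between $2727.3 and $21930.9; elsewhere both bids give the same outcome.
$8677: truthful payoff $0, deviation payoff −$5949.7 → loss $5949.7.
$3165.5: truthful payoff $0, deviation payoff −$438.2 → loss $438.2.
$7182.3: truthful payoff $0, deviation payoff −$4455 → loss $4455.
$24235.9: outcomes coincide → loss $0.
$21156.8: truthful payoff $0, deviation payoff −$18429.5 → loss $18429.5.
$15210.1: truthful payoff $0, deviation payoff −$12482.8 → loss $12482.8.
Total loss = $5949.7 + $438.2 + $4455 + $18429.5 + $12482.8 = $41755.2.
In a second-price auction your bid sets only whether you win, not what you pay, so bidding your true value is weakly dominant.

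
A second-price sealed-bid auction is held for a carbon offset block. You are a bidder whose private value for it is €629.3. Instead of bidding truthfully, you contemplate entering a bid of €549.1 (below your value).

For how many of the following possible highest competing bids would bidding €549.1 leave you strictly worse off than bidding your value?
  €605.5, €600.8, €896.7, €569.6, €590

4

The deviation hurts exactly when the highest competing bid lies strictly between €549.1 and €629.3 — underbidding then forfeits a profitable win.
€605.5: inside the interval → strictly worse (loss €23.8).
€600.8: inside the interval → strictly worse (loss €28.5).
€896.7: above both → same outcome either way.
€569.6: inside the interval → strictly worse (loss €59.7).
€590: inside the interval → strictly worse (loss €39.3).
Count: 4.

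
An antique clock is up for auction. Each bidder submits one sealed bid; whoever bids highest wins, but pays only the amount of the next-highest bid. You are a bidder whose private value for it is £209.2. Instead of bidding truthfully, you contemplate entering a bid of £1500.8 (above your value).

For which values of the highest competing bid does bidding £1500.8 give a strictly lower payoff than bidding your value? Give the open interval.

(£209.2, £1500.8)

If the competing bid is below £209.2, both bids win at the same price — no difference.
If it is above £1500.8, both bids lose — no difference.
If it lies strictly between £209.2 and £1500.8, bidding your value loses (payoff 0) while bidding £1500.8 wins at a price above your value (payoff negative).
So the deviation strictly hurts on the open interval (£209.2, £1500.8).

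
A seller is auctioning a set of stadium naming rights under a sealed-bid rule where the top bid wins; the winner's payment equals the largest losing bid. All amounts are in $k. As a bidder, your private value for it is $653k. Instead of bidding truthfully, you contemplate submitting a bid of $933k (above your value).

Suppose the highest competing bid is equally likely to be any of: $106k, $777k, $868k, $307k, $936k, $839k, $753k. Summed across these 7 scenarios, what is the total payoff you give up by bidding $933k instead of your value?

$625k

The deviation costs you only when the competing bid falls strictly between $653k and $933k; elsewhere both bids give the same outcome.
$106k: outcomes coincide → loss $0k.
$777k: truthful payoff $0k, deviation payoff −$124k → loss $124k.
$868k: truthful payoff $0k, deviation payoff −$215k → loss $215k.
$307k: outcomes coincide → loss $0k.
$936k: outcomes coincide → loss $0k.
$839k: truthful payoff $0k, deviation payoff −$186k → loss $186k.
$753k: truthful payoff $0k, deviation payoff −$100k → loss $100k.
Total loss = $124k + $215k + $186k + $100k = $625k.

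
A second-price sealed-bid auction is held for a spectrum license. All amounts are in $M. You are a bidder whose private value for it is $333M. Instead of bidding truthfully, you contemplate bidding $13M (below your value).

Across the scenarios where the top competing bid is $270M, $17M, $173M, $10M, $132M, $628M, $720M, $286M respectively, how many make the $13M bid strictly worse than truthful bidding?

The deviation hurts exactly when the highest competing bid lies strictly between $13M and $333M — underbidding then forfeits a profitable win.
$270M: inside the interval → strictly worse (loss $63M).
$17M: inside the interval → strictly worse (loss $316M).
$173M: inside the interval → strictly worse (loss $160M).
$10M: below both → same outcome either way.
$132M: inside the interval → strictly worse (loss $201M).
$628M: above both → same outcome either way.
$720M: above both → same outcome either way.
$286M: inside the interval → strictly worse (loss $47M).
Count: 5.

5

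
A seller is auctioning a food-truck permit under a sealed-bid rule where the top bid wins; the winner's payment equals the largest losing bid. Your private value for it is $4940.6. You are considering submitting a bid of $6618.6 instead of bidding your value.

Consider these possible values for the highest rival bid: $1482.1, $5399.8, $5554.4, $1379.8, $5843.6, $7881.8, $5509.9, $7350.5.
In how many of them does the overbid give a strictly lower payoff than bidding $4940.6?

The deviation hurts exactly when the highest competing bid lies strictly between $4940.6 and $6618.6 — overbidding then wins at a price above your value.
$1482.1: below both → same outcome either way.
$5399.8: inside the interval → strictly worse (loss $459.2).
$5554.4: inside the interval → strictly worse (loss $613.8).
$1379.8: below both → same outcome either way.
$5843.6: inside the interval → strictly worse (loss $903).
$7881.8: above both → same outcome either way.
$5509.9: inside the interval → strictly worse (loss $569.3).
$7350.5: above both → same outcome either way.
Count: 4.

4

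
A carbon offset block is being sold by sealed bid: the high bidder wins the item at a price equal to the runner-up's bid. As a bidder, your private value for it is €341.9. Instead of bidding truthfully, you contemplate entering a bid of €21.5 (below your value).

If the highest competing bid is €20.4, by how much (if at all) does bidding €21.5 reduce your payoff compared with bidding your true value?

€0

Bidding your value €341.9: you win (since €341.9 > €20.4) and pay €20.4. Payoff €321.5.
Bidding €21.5: you win and pay €20.4. Payoff €341.9 − €20.4 = €321.5.
Difference = €321.5 − €321.5 = €0; both bids lead to the same outcome because the competing bid is below both your value and your alternative bid.
Truthful bidding weakly dominates here: raising your bid can only win items priced above your value, and lowering it can only forfeit items priced below.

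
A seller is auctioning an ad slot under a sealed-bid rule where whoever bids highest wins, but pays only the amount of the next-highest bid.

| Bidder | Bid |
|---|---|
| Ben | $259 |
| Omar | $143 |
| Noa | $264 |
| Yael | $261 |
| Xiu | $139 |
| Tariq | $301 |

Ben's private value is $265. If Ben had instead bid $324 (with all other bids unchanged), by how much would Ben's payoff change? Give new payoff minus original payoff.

−$36

The highest bid among the other bidders is $301; Ben's bid doesn't change that.
Original bid $259: Ben is not highest (top rival bid is $301); payoff $0.
Alternative bid $324: Ben is highest, pays the top rival bid $301; payoff $265 − $301 = −$36.
Change in payoff = −$36 − ($0) = −$36.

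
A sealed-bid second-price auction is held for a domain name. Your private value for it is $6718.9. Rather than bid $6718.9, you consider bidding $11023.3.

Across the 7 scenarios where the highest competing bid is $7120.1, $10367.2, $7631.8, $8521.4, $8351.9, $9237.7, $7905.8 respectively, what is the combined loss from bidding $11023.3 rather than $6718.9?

$12103.6

The deviation costs you only when the competing bid falls strictly between $6718.9 and $11023.3; elsewhere both bids give the same outcome.
$7120.1: truthful payoff $0, deviation payoff −$401.2 → loss $401.2.
$10367.2: truthful payoff $0, deviation payoff −$3648.3 → loss $3648.3.
$7631.8: truthful payoff $0, deviation payoff −$912.9 → loss $912.9.
$8521.4: truthful payoff $0, deviation payoff −$1802.5 → loss $1802.5.
$8351.9: truthful payoff $0, deviation payoff −$1633 → loss $1633.
$9237.7: truthful payoff $0, deviation payoff −$2518.8 → loss $2518.8.
$7905.8: truthful payoff $0, deviation payoff −$1186.9 → loss $1186.9.
Total loss = $401.2 + $3648.3 + $912.9 + $1802.5 + $1633 + $2518.8 + $1186.9 = $12103.6.
In a second-price auction your bid sets only whether you win, not what you pay, so bidding your true value is weakly dominant.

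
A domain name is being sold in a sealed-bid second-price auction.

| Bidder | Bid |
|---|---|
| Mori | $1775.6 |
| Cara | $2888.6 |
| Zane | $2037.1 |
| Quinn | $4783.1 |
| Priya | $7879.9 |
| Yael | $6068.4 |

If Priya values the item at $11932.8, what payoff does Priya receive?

$5864.4

Highest bid: Priya at $7879.9, so Priya wins.
Second-highest bid: Yael at $6068.4 — that is the price the winner pays.
Priya's payoff = value − price = $11932.8 − $6068.4 = $5864.4.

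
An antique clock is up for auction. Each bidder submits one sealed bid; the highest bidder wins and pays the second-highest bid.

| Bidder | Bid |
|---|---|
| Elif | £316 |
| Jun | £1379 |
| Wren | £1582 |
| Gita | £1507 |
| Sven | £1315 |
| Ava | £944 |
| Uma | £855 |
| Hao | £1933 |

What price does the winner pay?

£1582

Highest bid: Hao at £1933, so Hao wins.
Second-highest bid: Wren at £1582 — that is the price the winner pays.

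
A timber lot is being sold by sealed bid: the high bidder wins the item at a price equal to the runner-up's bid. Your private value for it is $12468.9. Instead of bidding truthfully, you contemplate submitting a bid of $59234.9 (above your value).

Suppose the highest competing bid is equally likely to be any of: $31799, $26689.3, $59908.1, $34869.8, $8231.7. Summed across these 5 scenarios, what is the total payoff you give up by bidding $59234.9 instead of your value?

The deviation costs you only when the competing bid falls strictly between $12468.9 and $59234.9; elsewhere both bids give the same outcome.
$31799: truthful payoff $0, deviation payoff −$19330.1 → loss $19330.1.
$26689.3: truthful payoff $0, deviation payoff −$14220.4 → loss $14220.4.
$59908.1: outcomes coincide → loss $0.
$34869.8: truthful payoff $0, deviation payoff −$22400.9 → loss $22400.9.
$8231.7: outcomes coincide → loss $0.
Total loss = $19330.1 + $14220.4 + $22400.9 = $55951.4.

$55951.4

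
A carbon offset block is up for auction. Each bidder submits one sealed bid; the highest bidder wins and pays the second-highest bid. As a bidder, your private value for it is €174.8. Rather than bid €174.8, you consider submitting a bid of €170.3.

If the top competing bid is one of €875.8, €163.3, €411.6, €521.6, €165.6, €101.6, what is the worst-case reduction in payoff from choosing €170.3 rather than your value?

€875.8: same outcome either way → loss €0.
€163.3: same outcome either way → loss €0.
€411.6: same outcome either way → loss €0.
€521.6: same outcome either way → loss €0.
€165.6: same outcome either way → loss €0.
€101.6: same outcome either way → loss €0.
Maximum loss: €0.

€0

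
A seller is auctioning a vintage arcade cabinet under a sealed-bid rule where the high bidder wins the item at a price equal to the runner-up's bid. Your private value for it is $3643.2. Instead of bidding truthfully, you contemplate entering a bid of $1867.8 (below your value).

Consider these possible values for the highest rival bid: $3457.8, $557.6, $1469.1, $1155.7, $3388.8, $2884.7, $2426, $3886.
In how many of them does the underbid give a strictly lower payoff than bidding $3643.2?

The deviation hurts exactly when the highest competing bid lies strictly between $1867.8 and $3643.2 — underbidding then forfeits a profitable win.
$3457.8: inside the interval → strictly worse (loss $185.4).
$557.6: below both → same outcome either way.
$1469.1: below both → same outcome either way.
$1155.7: below both → same outcome either way.
$3388.8: inside the interval → strictly worse (loss $254.4).
$2884.7: inside the interval → strictly worse (loss $758.5).
$2426: inside the interval → strictly worse (loss $1217.2).
$3886: above both → same outcome either way.
Count: 4.

4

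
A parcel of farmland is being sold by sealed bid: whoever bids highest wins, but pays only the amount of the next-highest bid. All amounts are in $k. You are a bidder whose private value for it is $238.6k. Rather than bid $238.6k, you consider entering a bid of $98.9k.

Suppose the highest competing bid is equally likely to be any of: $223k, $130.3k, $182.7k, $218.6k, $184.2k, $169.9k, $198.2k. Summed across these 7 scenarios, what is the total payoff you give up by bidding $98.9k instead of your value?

The deviation costs you only when the competing bid falls strictly between $98.9k and $238.6k; elsewhere both bids give the same outcome.
$223k: truthful payoff $15.6k, deviation payoff $0k → loss $15.6k.
$130.3k: truthful payoff $108.3k, deviation payoff $0k → loss $108.3k.
$182.7k: truthful payoff $55.9k, deviation payoff $0k → loss $55.9k.
$218.6k: truthful payoff $20k, deviation payoff $0k → loss $20k.
$184.2k: truthful payoff $54.4k, deviation payoff $0k → loss $54.4k.
$169.9k: truthful payoff $68.7k, deviation payoff $0k → loss $68.7k.
$198.2k: truthful payoff $40.4k, deviation payoff $0k → loss $40.4k.
Total loss = $15.6k + $108.3k + $55.9k + $20k + $54.4k + $68.7k + $40.4k = $363.3k.

$363.3k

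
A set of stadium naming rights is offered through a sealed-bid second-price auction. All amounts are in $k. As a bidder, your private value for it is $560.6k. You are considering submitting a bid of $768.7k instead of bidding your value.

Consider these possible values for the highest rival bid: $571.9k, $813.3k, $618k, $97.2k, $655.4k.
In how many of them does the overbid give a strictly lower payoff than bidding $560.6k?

The deviation hurts exactly when the highest competing bid lies strictly between $560.6k and $768.7k — overbidding then wins at a price above your value.
$571.9k: inside the interval → strictly worse (loss $11.3k).
$813.3k: above both → same outcome either way.
$618k: inside the interval → strictly worse (loss $57.4k).
$97.2k: below both → same outcome either way.
$655.4k: inside the interval → strictly worse (loss $94.8k).
Count: 3.

3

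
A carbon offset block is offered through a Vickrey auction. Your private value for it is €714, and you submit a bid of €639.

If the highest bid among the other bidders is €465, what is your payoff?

€249

Your bid €639 exceeds the highest competing bid €465, so you win.
In a second-price auction the winner pays the second-highest bid, €465.
Payoff = value − price = €714 − €465 = €249.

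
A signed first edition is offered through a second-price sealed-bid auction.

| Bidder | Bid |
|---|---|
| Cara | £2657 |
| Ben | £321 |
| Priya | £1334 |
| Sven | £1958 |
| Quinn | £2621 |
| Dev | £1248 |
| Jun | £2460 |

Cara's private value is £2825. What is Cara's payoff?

£204

Highest bid: Cara at £2657, so Cara wins.
Second-highest bid: Quinn at £2621 — that is the price the winner pays.
Cara's payoff = value − price = £2825 − £2621 = £204.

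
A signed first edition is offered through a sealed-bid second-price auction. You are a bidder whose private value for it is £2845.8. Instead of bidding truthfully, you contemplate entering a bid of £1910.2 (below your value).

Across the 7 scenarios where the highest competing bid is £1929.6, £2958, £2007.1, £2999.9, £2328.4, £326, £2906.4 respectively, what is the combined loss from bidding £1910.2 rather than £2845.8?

£2272.3

The deviation costs you only when the competing bid falls strictly between £1910.2 and £2845.8; elsewhere both bids give the same outcome.
£1929.6: truthful payoff £916.2, deviation payoff £0 → loss £916.2.
£2958: outcomes coincide → loss £0.
£2007.1: truthful payoff £838.7, deviation payoff £0 → loss £838.7.
£2999.9: outcomes coincide → loss £0.
£2328.4: truthful payoff £517.4, deviation payoff £0 → loss £517.4.
£326: outcomes coincide → loss £0.
£2906.4: outcomes coincide → loss £0.
Total loss = £916.2 + £838.7 + £517.4 = £2272.3.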